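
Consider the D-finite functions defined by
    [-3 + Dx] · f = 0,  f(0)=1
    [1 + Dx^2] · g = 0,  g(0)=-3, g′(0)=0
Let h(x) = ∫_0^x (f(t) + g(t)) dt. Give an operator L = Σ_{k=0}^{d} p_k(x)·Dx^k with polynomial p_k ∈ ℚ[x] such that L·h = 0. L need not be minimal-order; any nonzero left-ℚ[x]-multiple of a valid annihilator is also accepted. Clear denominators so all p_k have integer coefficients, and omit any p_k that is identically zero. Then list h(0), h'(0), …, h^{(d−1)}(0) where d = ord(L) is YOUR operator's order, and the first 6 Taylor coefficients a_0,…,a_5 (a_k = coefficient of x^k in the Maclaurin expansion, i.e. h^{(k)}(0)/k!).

L = -3·Dx + Dx^2 - 3·Dx^3 + Dx^4  (order 4).
h: a_k = 0, -2, 3/2, 2, 9/8, 13/20, …
ICs: h(0) = 0, h′(0) = -2, h′′(0) = 3, h′′′(0) = 12.

f: a_k = 1, 3, 9/2, 9/2, 27/8, 81/40, …
g: a_k = -3, 0, 3/2, 0, -1/8, 0, …
Sum ⇒ L₀ = lclm(L_f,L_g) in ℚ(x)⟨Dx⟩.
h=∫h₀ ⇒ L = L₀·Dx.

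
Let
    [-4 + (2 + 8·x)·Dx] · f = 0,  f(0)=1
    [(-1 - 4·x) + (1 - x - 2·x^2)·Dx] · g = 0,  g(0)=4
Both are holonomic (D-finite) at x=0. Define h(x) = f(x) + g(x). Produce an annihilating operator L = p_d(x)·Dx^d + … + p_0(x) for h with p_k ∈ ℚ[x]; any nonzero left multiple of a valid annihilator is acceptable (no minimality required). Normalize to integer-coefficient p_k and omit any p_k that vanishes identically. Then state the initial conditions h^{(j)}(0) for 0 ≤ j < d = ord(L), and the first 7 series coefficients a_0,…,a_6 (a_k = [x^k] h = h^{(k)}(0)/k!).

L = (16 + 84·x + 120·x^2 + 160·x^3) + (-10 - 52·x - 204·x^2 - 400·x^3 - 400·x^4)·Dx + (-1 + 7·x + 56·x^2 + 8·x^3 - 200·x^4 - 160·x^5)·Dx^2  (order 2).
h: a_k = 5, 6, 10, 24, 34, 112, 88, …
ICs: h(0) = 5, h′(0) = 6.

f: a_k = 1, 2, -2, 4, -10, 28, -84, …
g: a_k = 4, 4, 12, 20, 44, 84, 172, …
h₀=f+g: left-lcm gives L₀, ord ≤ 2.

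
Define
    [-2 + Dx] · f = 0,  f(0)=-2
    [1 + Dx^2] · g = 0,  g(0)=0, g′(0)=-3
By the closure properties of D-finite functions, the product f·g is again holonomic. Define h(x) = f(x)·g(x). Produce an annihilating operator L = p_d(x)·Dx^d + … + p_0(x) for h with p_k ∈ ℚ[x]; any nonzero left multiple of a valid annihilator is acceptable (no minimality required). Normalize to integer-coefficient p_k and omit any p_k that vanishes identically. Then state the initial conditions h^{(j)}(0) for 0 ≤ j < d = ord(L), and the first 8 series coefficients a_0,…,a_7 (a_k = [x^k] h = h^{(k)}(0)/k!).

L = 5 - 4·Dx + Dx^2  (order 2).
h: a_k = 0, 6, 12, 11, 6, 41/20, 11/30, -29/840, …
ICs: h(0) = 0, h′(0) = 6.

f: a_k = -2, -4, -4, -8/3, -4/3, -8/15, -8/45, -16/315, …
g: a_k = 0, -3, 0, 1/2, 0, -1/40, 0, 1/1680, …
Product ⇒ symmetric product L₀, ord ≤ 2.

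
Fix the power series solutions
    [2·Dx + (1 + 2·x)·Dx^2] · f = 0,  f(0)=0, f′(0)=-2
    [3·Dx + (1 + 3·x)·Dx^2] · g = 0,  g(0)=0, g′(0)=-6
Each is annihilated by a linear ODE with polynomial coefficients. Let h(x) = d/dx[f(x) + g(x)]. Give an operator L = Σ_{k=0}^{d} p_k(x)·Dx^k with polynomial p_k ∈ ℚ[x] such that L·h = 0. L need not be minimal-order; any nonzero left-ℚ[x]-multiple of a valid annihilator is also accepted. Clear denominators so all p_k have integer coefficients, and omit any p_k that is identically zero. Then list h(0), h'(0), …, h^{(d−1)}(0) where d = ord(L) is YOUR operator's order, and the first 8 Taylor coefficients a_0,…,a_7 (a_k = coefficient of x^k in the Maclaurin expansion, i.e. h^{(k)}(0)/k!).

L = 12 + (10 + 24·x)·Dx + (1 + 5·x + 6·x^2)·Dx^2  (order 2).
h: a_k = -8, 22, -62, 178, -518, 1522, -4502, 13378, …
ICs: h(0) = -8, h′(0) = 22.

f: a_k = 0, -2, 2, -8/3, 4, -32/5, 32/3, -128/7, …
g: a_k = 0, -6, 9, -18, 81/2, -486/5, 243, -4374/7, …
f+g: L₀ = lclm(L_f,L_g), ord ≤ 2+2.
Differentiate: ansatz ord ≤ ord L₀ ⇒ L.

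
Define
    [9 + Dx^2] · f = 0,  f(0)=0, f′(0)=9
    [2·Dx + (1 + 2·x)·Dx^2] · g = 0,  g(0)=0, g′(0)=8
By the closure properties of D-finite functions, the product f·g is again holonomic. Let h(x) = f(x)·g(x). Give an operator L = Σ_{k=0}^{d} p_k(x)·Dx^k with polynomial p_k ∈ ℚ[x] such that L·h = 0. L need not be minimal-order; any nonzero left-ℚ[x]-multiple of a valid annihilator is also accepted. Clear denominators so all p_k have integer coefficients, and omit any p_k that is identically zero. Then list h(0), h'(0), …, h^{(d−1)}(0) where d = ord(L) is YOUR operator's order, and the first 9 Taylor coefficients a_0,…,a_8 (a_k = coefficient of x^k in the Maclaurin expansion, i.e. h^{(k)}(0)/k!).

f: a_k = 0, 9, 0, -27/2, 0, 243/40, 0, -729/560, 0, …
g: a_k = 0, 8, -8, 32/3, -16, 128/5, -128/3, 512/7, -128, …
h₀=f·g: eliminate ⇒ L₀, order ≤ 2·2.
L = (63 + 1053·x + 3969·x^2 + 5832·x^3 + 2916·x^4) + (63 + 450·x + 972·x^2 + 648·x^3)·Dx + (25 + 270·x + 918·x^2 + 1296·x^3 + 648·x^4)·Dx^2 + (7 + 50·x + 108·x^2 + 72·x^3)·Dx^3 + (2 + 17·x + 53·x^2 + 72·x^3 + 36·x^4)·Dx^4  (order 4).
h: a_k = 0, 0, 72, -72, -12, -36, 135, -1083/5, 5139/14, …
ICs: h(0) = 0, h′(0) = 0, h′′(0) = 144, h′′′(0) = -432.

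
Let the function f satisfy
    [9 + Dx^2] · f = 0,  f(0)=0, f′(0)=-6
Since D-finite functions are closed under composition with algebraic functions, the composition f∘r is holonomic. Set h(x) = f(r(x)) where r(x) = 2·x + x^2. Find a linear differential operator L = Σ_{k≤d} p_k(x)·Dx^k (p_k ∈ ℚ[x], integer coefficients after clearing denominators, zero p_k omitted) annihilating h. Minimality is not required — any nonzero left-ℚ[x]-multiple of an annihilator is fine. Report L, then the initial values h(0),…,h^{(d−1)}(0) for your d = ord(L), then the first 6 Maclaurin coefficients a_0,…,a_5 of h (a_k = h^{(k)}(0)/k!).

f: a_k = 0, -6, 0, 9, 0, -81/20, …
h₀=f(r): pull back L_f along r ⇒ L₀.
L = (36 + 108·x + 108·x^2 + 36·x^3) - Dx + (1 + x)·Dx^2  (order 2).
h: a_k = 0, -12, -6, 72, 108, -378/5, …
ICs: h(0) = 0, h′(0) = -12.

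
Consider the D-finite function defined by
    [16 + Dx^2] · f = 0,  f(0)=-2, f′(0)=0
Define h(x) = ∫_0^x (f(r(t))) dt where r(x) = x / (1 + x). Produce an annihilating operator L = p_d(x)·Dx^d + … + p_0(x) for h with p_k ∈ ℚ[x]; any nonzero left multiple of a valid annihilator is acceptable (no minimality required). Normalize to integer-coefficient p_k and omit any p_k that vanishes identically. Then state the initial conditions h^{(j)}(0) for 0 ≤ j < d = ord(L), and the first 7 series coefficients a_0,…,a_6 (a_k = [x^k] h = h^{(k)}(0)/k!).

L = 16·Dx + (2 + 6·x + 6·x^2 + 2·x^3)·Dx^2 + (1 + 4·x + 6·x^2 + 4·x^3 + x^4)·Dx^3  (order 3).
h: a_k = 0, -2, 0, 16/3, -8, 16/3, 32/9, …
ICs: h(0) = 0, h′(0) = -2, h′′(0) = 0.

f: a_k = -2, 0, 16, 0, -64/3, 0, 512/45, …
f∘r: x↦r, Dx↦Dx/r' in L_f ⇒ L₀.
∫: right-multiply L₀ by Dx.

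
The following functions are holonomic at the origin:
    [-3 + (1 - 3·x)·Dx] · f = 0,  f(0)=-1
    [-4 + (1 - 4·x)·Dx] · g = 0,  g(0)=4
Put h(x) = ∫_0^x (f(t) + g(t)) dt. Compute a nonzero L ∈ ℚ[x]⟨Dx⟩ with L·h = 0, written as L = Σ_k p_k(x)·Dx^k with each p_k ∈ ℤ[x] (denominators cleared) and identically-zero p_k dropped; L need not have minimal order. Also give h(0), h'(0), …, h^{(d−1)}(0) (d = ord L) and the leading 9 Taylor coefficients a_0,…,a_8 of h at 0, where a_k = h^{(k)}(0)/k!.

f: a_k = -1, -3, -9, -27, -81, -243, -729, -2187, -6561, …
g: a_k = 4, 16, 64, 256, 1024, 4096, 16384, 65536, 262144, …
f+g: L₀ = lclm(L_f,L_g), ord ≤ 1+1.
∫: right-multiply L₀ by Dx.
L = -24·Dx + (14 - 48·x)·Dx^2 + (-1 + 7·x - 12·x^2)·Dx^3  (order 3).
h: a_k = 0, 3, 13/2, 55/3, 229/4, 943/5, 3853/6, 15655/7, 63349/8, …
ICs: h(0) = 0, h′(0) = 3, h′′(0) = 13.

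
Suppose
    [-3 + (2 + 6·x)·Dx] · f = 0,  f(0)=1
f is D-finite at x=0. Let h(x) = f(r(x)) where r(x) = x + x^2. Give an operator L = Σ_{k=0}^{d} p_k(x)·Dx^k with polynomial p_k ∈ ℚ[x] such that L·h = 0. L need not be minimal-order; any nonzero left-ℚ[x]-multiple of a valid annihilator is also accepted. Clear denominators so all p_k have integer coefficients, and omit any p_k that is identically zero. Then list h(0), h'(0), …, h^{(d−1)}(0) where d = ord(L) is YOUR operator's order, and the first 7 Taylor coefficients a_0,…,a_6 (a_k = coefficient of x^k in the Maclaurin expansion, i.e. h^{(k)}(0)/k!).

L = (-3 - 6·x) + (2 + 6·x + 6·x^2)·Dx  (order 1).
h: a_k = 1, 3/2, 3/8, -9/16, 99/128, -243/256, 999/1024, …
ICs: h(0) = 1.

f: a_k = 1, 3/2, -9/8, 27/16, -405/128, 1701/256, -15309/1024, …
Substitute x→r, Dx→(1/r')Dx; clear ⇒ L₀.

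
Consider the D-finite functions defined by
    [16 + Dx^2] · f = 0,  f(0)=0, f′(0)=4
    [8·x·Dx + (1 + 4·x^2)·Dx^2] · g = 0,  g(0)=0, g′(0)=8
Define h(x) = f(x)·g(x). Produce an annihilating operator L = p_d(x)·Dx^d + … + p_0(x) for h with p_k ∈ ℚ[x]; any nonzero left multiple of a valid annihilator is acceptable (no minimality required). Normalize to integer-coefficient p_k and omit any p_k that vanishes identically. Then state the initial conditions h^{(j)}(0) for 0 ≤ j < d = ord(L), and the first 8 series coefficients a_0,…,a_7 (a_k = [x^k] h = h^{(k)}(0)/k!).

L = (2560 + 29696·x^2 + 118784·x^4 + 262144·x^6 + 262144·x^8) + (1536·x + 14336·x^3 + 49152·x^5 + 65536·x^7)·Dx + (240 + 3008·x^2 + 13824·x^4 + 32768·x^6 + 32768·x^8)·Dx^2 + (96·x + 896·x^3 + 3072·x^5 + 4096·x^7)·Dx^3 + (5 + 72·x^2 + 400·x^4 + 1024·x^6 + 1024·x^8)·Dx^4  (order 4).
h: a_k = 0, 0, 32, 0, -128, 0, 2560/9, 0, …
ICs: h(0) = 0, h′(0) = 0, h′′(0) = 64, h′′′(0) = 0.

f: a_k = 0, 4, 0, -32/3, 0, 128/15, 0, -1024/315, …
g: a_k = 0, 8, 0, -32/3, 0, 128/5, 0, -512/7, …
Product ⇒ symmetric product L₀, ord ≤ 4.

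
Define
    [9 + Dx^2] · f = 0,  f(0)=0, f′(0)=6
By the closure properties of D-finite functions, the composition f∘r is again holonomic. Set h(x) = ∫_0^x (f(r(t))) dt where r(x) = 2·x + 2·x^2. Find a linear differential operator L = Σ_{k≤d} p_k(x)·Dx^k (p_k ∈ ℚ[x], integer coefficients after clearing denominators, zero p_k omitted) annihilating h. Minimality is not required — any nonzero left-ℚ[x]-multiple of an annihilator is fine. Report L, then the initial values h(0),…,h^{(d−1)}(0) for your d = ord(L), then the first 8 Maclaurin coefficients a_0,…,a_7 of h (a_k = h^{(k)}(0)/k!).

f: a_k = 0, 6, 0, -9, 0, 81/20, 0, -243/280, …
Change of var in L_f (x↦r) gives L₀.
h=∫h₀ ⇒ L = L₀·Dx.
L = (36 + 216·x + 432·x^2 + 288·x^3)·Dx - 2·Dx^2 + (1 + 2·x)·Dx^3  (order 3).
h: a_k = 0, 0, 6, 4, -18, -216/5, -72/5, 576/7, …
ICs: h(0) = 0, h′(0) = 0, h′′(0) = 12.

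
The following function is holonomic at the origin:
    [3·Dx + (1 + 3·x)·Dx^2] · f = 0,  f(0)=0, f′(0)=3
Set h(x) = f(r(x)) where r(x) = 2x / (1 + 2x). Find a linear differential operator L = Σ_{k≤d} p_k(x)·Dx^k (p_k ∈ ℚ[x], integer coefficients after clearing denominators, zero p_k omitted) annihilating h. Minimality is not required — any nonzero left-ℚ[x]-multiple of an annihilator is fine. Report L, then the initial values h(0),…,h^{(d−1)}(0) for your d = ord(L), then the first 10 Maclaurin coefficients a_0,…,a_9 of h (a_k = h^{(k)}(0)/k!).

f: a_k = 0, 3, -9/2, 9, -81/4, 243/5, -243/2, 2187/7, -6561/8, 2187, …
f∘r: x↦r, Dx↦Dx/r' in L_f ⇒ L₀.
L = (10 + 32·x)·Dx + (1 + 10·x + 16·x^2)·Dx^2  (order 2).
h: a_k = 0, 6, -30, 168, -1020, 32736/5, -43680, 2097024/7, -2097120, 14913024, …
ICs: h(0) = 0, h′(0) = 6.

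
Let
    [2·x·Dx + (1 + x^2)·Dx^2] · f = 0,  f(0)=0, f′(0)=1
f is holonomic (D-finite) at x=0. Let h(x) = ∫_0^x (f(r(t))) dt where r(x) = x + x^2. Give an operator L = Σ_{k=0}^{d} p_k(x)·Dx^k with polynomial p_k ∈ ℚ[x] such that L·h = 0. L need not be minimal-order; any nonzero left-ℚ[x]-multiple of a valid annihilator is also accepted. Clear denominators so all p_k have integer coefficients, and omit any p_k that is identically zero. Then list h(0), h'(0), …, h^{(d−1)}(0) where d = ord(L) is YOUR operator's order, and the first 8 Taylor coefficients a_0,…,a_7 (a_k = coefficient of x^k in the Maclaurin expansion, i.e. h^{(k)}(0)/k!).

L = (-2 + 2·x + 8·x^2 + 12·x^3 + 6·x^4)·Dx^2 + (1 + 2·x + x^2 + 4·x^3 + 5·x^4 + 2·x^5)·Dx^3  (order 3).
h: a_k = 0, 0, 1/2, 1/3, -1/12, -1/5, -2/15, 2/21, …
ICs: h(0) = 0, h′(0) = 0, h′′(0) = 1.

f: a_k = 0, 1, 0, -1/3, 0, 1/5, 0, -1/7, …
h₀=f(r): pull back L_f along r ⇒ L₀.
h=∫h₀ ⇒ L = L₀·Dx.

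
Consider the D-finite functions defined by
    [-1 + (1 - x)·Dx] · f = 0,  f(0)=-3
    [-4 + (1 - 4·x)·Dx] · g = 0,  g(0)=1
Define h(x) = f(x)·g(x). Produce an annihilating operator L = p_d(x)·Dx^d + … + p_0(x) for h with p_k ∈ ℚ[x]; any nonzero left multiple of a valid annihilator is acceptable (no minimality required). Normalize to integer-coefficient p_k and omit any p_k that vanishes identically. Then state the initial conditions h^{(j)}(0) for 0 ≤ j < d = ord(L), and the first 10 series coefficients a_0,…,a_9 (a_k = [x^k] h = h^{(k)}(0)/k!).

f: a_k = -3, -3, -3, -3, -3, -3, -3, -3, -3, -3, …
g: a_k = 1, 4, 16, 64, 256, 1024, 4096, 16384, 65536, 262144, …
Sym-product of L_f,L_g gives L₀ (≤ ord 1).
L = (-5 + 8·x) + (1 - 5·x + 4·x^2)·Dx  (order 1).
h: a_k = -3, -15, -63, -255, -1023, -4095, -16383, -65535, -262143, -1048575, …
ICs: h(0) = -3.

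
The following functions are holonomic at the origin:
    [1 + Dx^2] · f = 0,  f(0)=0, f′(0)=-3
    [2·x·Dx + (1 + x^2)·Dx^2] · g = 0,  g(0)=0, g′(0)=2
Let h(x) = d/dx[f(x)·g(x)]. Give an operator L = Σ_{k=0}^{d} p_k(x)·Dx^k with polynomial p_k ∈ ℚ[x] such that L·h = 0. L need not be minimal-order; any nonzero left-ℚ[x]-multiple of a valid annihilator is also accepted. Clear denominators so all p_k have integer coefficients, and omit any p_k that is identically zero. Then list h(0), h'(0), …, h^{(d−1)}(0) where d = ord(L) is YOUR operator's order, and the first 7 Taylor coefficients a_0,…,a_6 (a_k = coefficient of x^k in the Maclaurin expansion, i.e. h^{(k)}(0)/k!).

f: a_k = 0, -3, 0, 1/2, 0, -1/40, 0, …
g: a_k = 0, 2, 0, -2/3, 0, 2/5, 0, …
f·g: L₀ = L_f ⊗_s L_g, ord ≤ 2·2.
h₀' ⇒ L via d/dx closure of L₀.
L = (110 + 294·x^2 + 461·x^4 + 96·x^6 + 12·x^8 + 2·x^10 + x^12) + (68·x + 284·x^3 + 280·x^5 + 80·x^7 + 20·x^9 + 4·x^11)·Dx + (120 + 340·x^2 + 534·x^4 + 148·x^6 + 32·x^8 + 8·x^10 + 2·x^12)·Dx^2 + (68·x + 284·x^3 + 280·x^5 + 80·x^7 + 20·x^9 + 4·x^11)·Dx^3 + (10 + 46·x^2 + 73·x^4 + 52·x^6 + 20·x^8 + 6·x^10 + x^12)·Dx^4  (order 4).
h: a_k = 0, -12, 0, 12, 0, -19/2, 0, …
ICs: h(0) = 0, h′(0) = -12, h′′(0) = 0, h′′′(0) = 72.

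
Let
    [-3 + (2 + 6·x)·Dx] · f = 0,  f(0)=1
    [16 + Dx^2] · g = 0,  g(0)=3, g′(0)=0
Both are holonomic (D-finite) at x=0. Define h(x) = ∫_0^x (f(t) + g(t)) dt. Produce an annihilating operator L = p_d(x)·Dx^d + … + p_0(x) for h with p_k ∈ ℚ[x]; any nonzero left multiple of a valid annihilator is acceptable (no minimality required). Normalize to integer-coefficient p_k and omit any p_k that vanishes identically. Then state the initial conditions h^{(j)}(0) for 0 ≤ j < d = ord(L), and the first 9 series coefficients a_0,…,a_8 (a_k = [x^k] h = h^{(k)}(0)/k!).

L = (-4368 - 18432·x - 27648·x^2)·Dx + (1760 + 17568·x + 55296·x^2 + 55296·x^3)·Dx^2 + (-273 - 1152·x - 1728·x^2)·Dx^3 + (110 + 1098·x + 3456·x^2 + 3456·x^3)·Dx^4  (order 4).
h: a_k = 0, 4, 3/4, -67/8, 27/64, 3691/640, 567/512, -491779/107520, 72171/16384, …
ICs: h(0) = 0, h′(0) = 4, h′′(0) = 3/2, h′′′(0) = -201/4.

f: a_k = 1, 3/2, -9/8, 27/16, -405/128, 1701/256, -15309/1024, 72171/2048, -2814669/32768, …
g: a_k = 3, 0, -24, 0, 32, 0, -256/15, 0, 512/105, …
h₀=f+g: left-lcm gives L₀, ord ≤ 3.
h=∫h₀ ⇒ L = L₀·Dx.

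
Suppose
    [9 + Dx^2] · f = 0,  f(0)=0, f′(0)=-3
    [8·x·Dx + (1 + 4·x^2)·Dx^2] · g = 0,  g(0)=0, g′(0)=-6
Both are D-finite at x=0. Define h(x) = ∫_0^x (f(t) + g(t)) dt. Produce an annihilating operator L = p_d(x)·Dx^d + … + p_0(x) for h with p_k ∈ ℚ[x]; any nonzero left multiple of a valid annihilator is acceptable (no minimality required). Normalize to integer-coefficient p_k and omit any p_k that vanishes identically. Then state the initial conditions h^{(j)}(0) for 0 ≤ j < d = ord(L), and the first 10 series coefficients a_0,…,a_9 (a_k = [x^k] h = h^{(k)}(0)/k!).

f: a_k = 0, -3, 0, 9/2, 0, -81/40, 0, 243/560, 0, -243/4480, …
g: a_k = 0, -6, 0, 8, 0, -96/5, 0, 384/7, 0, -512/3, …
Sum ⇒ L₀ = lclm(L_f,L_g) in ℚ(x)⟨Dx⟩.
h=∫₀ˣh₀: take L = L₀·Dx.
L = (-2808·x + 19008·x^3 + 10368·x^5)·Dx^2 + (9 + 1548·x^2 + 7344·x^4 + 5184·x^6)·Dx^3 + (-312·x + 2112·x^3 + 1152·x^5)·Dx^4 + (1 + 172·x^2 + 816·x^4 + 576·x^6)·Dx^5  (order 5).
h: a_k = 0, 0, -9/2, 0, 25/8, 0, -283/80, 0, 30963/4480, 0, …
ICs: h(0) = 0, h′(0) = 0, h′′(0) = -9, h′′′(0) = 0, h′′′′(0) = 75.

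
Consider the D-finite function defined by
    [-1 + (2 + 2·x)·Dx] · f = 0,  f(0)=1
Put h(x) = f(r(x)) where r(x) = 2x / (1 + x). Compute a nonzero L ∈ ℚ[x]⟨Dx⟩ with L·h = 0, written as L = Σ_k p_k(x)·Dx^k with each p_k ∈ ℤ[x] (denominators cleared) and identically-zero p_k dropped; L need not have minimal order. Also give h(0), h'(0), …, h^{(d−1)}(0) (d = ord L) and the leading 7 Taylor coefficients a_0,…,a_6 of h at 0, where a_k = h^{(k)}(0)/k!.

L = -1 + (1 + 4·x + 3·x^2)·Dx  (order 1).
h: a_k = 1, 1, -3/2, 5/2, -37/8, 75/8, -327/16, …
ICs: h(0) = 1.

f: a_k = 1, 1/2, -1/8, 1/16, -5/128, 7/256, -21/1024, …
Change of var in L_f (x↦r) gives L₀.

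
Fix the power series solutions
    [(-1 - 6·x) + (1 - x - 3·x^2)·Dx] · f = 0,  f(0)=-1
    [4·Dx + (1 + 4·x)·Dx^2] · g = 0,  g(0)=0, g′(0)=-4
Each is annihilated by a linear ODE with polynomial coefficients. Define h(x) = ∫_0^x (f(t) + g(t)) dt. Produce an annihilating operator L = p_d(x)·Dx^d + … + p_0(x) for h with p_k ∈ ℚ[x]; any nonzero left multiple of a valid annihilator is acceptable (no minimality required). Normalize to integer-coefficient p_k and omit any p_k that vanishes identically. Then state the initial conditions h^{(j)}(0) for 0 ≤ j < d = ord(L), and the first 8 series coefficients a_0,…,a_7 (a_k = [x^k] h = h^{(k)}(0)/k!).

L = (212 + 1072·x + 3144·x^2 + 2160·x^3 + 2592·x^4)·Dx^2 + (5 + 248·x + 1922·x^2 + 4308·x^3 + 4464·x^4 + 4320·x^5)·Dx^3 + (-6 - 53·x - 108·x^2 + 110·x^3 + 519·x^4 + 1044·x^5 + 864·x^6)·Dx^4  (order 4).
h: a_k = 0, -1, -5/2, 4/3, -85/12, 9, -204/5, 251/3, …
ICs: h(0) = 0, h′(0) = -1, h′′(0) = -5, h′′′(0) = 8.

f: a_k = -1, -1, -4, -7, -19, -40, -97, -217, …
g: a_k = 0, -4, 8, -64/3, 64, -1024/5, 2048/3, -16384/7, …
Weyl lclm of L_f,L_g ⇒ L₀ (ord ≤ 3).
Integrate: L := L₀·Dx.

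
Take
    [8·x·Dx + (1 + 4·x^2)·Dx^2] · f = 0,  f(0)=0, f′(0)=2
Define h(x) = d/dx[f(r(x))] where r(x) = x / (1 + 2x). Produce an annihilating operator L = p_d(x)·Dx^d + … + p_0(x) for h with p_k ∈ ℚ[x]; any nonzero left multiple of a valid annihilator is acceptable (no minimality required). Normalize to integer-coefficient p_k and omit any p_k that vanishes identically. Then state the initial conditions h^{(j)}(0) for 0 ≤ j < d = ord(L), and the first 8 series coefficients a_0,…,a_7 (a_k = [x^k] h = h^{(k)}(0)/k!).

L = (4 + 16·x) + (1 + 4·x + 8·x^2)·Dx  (order 1).
h: a_k = 2, -8, 16, 0, -128, 512, -1024, 0, …
ICs: h(0) = 2.

f: a_k = 0, 2, 0, -8/3, 0, 32/5, 0, -128/7, …
f∘r: x↦r, Dx↦Dx/r' in L_f ⇒ L₀.
h=h₀': d/dx-closure on L₀ ⇒ L.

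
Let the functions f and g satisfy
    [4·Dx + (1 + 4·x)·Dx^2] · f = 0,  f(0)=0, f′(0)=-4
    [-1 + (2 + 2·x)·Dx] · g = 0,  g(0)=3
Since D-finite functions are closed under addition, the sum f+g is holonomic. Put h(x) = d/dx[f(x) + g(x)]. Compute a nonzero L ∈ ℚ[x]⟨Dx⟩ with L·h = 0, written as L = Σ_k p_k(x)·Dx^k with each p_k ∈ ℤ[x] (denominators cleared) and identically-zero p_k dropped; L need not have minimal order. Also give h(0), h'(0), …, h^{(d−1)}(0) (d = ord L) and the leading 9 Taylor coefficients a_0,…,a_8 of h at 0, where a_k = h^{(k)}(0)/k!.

f: a_k = 0, -4, 8, -64/3, 64, -1024/5, 2048/3, -16384/7, 8192, …
g: a_k = 3, 3/2, -3/8, 3/16, -15/128, 21/256, -63/1024, 99/2048, -1287/32768, …
Weyl lclm of L_f,L_g ⇒ L₀ (ord ≤ 3).
h₀' ⇒ L via d/dx closure of L₀.
L = (52 + 16·x) + (125 + 232·x + 80·x^2)·Dx + (14 + 78·x + 96·x^2 + 32·x^3)·Dx^2  (order 2).
h: a_k = -5/2, 61/4, -1015/16, 8177/32, -262039/256, 2096963/512, -33553739/2048, 268434169/4096, -17179849879/65536, …
ICs: h(0) = -5/2, h′(0) = 61/4.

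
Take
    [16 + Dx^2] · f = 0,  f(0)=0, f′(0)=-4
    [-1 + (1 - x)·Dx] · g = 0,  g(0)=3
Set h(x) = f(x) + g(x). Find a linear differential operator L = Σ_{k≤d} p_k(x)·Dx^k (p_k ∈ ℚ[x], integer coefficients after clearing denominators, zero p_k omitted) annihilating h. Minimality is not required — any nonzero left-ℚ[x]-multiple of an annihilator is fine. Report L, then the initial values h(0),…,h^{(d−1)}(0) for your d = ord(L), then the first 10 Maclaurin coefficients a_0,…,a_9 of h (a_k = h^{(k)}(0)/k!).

f: a_k = 0, -4, 0, 32/3, 0, -128/15, 0, 1024/315, 0, -2048/2835, …
g: a_k = 3, 3, 3, 3, 3, 3, 3, 3, 3, 3, …
h₀=f+g: left-lcm gives L₀, ord ≤ 3.
L = (-176 + 256·x - 128·x^2) + (144 - 400·x + 384·x^2 - 128·x^3)·Dx + (-11 + 16·x - 8·x^2)·Dx^2 + (9 - 25·x + 24·x^2 - 8·x^3)·Dx^3  (order 3).
h: a_k = 3, -1, 3, 41/3, 3, -83/15, 3, 1969/315, 3, 6457/2835, …
ICs: h(0) = 3, h′(0) = -1, h′′(0) = 6.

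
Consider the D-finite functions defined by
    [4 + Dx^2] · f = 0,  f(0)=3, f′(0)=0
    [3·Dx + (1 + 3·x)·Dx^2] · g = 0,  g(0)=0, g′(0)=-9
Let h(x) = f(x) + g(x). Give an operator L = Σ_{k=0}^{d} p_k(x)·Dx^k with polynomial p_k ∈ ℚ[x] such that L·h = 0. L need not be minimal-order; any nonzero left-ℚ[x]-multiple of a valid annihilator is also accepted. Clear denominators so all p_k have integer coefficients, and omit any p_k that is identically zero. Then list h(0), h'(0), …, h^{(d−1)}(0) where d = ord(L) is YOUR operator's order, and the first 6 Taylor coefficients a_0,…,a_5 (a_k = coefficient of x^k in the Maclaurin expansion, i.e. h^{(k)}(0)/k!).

L = (348 + 144·x + 216·x^2)·Dx + (44 + 180·x + 216·x^2 + 216·x^3)·Dx^2 + (87 + 36·x + 54·x^2)·Dx^3 + (11 + 45·x + 54·x^2 + 54·x^3)·Dx^4  (order 4).
h: a_k = 3, -9, 15/2, -27, 251/4, -729/5, …
ICs: h(0) = 3, h′(0) = -9, h′′(0) = 15, h′′′(0) = -162.

f: a_k = 3, 0, -6, 0, 2, 0, …
g: a_k = 0, -9, 27/2, -27, 243/4, -729/5, …
Sum ⇒ L₀ = lclm(L_f,L_g) in ℚ(x)⟨Dx⟩.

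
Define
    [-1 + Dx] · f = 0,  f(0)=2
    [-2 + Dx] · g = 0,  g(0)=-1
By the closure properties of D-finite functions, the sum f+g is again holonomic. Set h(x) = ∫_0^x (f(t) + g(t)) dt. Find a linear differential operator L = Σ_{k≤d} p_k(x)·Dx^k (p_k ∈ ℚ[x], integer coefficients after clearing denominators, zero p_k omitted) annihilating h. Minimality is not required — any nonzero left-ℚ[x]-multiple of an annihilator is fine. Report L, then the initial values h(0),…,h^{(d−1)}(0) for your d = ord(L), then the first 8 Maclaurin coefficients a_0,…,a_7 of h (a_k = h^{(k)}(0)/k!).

L = 2·Dx - 3·Dx^2 + Dx^3  (order 3).
h: a_k = 0, 1, 0, -1/3, -1/4, -7/60, -1/24, -31/2520, …
ICs: h(0) = 0, h′(0) = 1, h′′(0) = 0.

f: a_k = 2, 2, 1, 1/3, 1/12, 1/60, 1/360, 1/2520, …
g: a_k = -1, -2, -2, -4/3, -2/3, -4/15, -4/45, -8/315, …
h₀=f+g: left-lcm gives L₀, ord ≤ 2.
Integrate: L := L₀·Dx.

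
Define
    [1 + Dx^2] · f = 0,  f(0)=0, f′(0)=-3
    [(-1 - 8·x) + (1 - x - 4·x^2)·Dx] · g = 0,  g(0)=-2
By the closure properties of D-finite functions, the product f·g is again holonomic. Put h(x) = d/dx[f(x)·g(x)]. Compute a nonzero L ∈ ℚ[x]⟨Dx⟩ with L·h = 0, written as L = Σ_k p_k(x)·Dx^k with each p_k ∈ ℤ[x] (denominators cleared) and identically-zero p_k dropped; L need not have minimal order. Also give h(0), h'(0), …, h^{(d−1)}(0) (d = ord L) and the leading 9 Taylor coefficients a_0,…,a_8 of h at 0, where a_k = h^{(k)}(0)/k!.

L = (159 - 2·x - 7·x^2 + 8·x^3 + 16·x^4) + (22 + 178·x + 24·x^2 + 64·x^3)·Dx + (-7 + 6·x + 25·x^2 + 8·x^3 + 16·x^4)·Dx^2  (order 2).
h: a_k = 6, 12, 87, 212, 3381/4, 22863/10, 888089/120, 2168417/105, 411895657/6720, …
ICs: h(0) = 6, h′(0) = 12.

f: a_k = 0, -3, 0, 1/2, 0, -1/40, 0, 1/1680, 0, …
g: a_k = -2, -2, -10, -18, -58, -130, -362, -882, -2330, …
Sym-product of L_f,L_g gives L₀ (≤ ord 2).
h₀' ⇒ L via d/dx closure of L₀.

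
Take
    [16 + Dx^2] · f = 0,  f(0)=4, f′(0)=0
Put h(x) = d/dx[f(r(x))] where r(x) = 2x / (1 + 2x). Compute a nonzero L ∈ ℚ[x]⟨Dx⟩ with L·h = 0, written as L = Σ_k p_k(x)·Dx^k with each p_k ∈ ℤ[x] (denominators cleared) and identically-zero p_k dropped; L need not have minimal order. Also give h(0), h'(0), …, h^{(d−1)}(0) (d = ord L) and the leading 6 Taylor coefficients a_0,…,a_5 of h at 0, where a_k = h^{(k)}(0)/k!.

f: a_k = 4, 0, -32, 0, 128/3, 0, …
Change of var in L_f (x↦r) gives L₀.
h=h₀': d/dx-closure on L₀ ⇒ L.
L = (88 + 96·x + 96·x^2) + (12 + 72·x + 144·x^2 + 96·x^3)·Dx + (1 + 8·x + 24·x^2 + 32·x^3 + 16·x^4)·Dx^2  (order 2).
h: a_k = 0, -256, 1536, -10240/3, -20480/3, 1404928/15, …
ICs: h(0) = 0, h′(0) = -256.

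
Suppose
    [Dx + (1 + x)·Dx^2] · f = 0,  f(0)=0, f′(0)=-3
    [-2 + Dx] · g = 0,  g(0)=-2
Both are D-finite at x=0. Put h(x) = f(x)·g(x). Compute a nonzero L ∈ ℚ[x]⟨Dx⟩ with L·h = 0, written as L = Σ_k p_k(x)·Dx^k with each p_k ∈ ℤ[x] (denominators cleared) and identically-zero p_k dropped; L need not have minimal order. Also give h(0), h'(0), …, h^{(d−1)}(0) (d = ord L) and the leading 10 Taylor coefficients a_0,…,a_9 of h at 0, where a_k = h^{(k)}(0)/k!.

f: a_k = 0, -3, 3/2, -1, 3/4, -3/5, 1/2, -3/7, 3/8, -1/3, …
g: a_k = -2, -4, -4, -8/3, -4/3, -8/15, -8/45, -16/315, -4/315, -8/2835, …
L₀ := L_f ⊗_s L_g (sym. prod.), ord ≤ 2.
L = (2 + 4·x) + (-3 - 4·x)·Dx + (1 + x)·Dx^2  (order 2).
h: a_k = 0, 6, 9, 8, 9/2, 11/5, 2/3, 34/105, -1/60, 11/126, …
ICs: h(0) = 0, h′(0) = 6.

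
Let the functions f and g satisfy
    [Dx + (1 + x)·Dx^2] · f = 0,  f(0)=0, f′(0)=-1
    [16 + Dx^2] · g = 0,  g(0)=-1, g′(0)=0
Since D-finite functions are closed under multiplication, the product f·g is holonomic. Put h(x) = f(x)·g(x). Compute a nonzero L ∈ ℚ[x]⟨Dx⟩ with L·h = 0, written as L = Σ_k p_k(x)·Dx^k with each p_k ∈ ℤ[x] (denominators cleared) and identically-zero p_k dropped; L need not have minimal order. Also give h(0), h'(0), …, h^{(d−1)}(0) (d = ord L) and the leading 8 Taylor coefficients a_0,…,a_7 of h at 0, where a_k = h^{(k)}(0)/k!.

f: a_k = 0, -1, 1/2, -1/3, 1/4, -1/5, 1/6, -1/7, …
g: a_k = -1, 0, 8, 0, -32/3, 0, 256/45, 0, …
Sym-product of L_f,L_g gives L₀ (≤ ord 4).
L = (15072 + 62976·x + 97024·x^2 + 65536·x^3 + 16384·x^4) + (1984 + 6080·x + 6144·x^2 + 2048·x^3)·Dx + (1950 + 8000·x + 12192·x^2 + 8192·x^3 + 2048·x^4)·Dx^2 + (124 + 380·x + 384·x^2 + 128·x^3)·Dx^3 + (63 + 254·x + 383·x^2 + 256·x^3 + 64·x^4)·Dx^4  (order 4).
h: a_k = 0, 1, -1/2, -23/3, 15/4, 41/5, -7/2, -377/105, …
ICs: h(0) = 0, h′(0) = 1, h′′(0) = -1, h′′′(0) = -46.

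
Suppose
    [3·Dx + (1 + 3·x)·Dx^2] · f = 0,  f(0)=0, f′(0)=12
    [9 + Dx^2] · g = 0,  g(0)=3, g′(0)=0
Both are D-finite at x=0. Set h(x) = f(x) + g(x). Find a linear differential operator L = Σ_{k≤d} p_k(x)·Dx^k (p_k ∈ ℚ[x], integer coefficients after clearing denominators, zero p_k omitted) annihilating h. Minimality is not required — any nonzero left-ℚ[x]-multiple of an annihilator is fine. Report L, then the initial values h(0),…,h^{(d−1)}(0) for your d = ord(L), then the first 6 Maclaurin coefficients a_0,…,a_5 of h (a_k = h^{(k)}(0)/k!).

f: a_k = 0, 12, -18, 36, -81, 972/5, …
g: a_k = 3, 0, -27/2, 0, 81/8, 0, …
h₀=f+g: left-lcm gives L₀, ord ≤ 4.
L = (63 + 54·x + 81·x^2)·Dx + (9 + 45·x + 81·x^2 + 81·x^3)·Dx^2 + (7 + 6·x + 9·x^2)·Dx^3 + (1 + 5·x + 9·x^2 + 9·x^3)·Dx^4  (order 4).
h: a_k = 3, 12, -63/2, 36, -567/8, 972/5, …
ICs: h(0) = 3, h′(0) = 12, h′′(0) = -63, h′′′(0) = 216.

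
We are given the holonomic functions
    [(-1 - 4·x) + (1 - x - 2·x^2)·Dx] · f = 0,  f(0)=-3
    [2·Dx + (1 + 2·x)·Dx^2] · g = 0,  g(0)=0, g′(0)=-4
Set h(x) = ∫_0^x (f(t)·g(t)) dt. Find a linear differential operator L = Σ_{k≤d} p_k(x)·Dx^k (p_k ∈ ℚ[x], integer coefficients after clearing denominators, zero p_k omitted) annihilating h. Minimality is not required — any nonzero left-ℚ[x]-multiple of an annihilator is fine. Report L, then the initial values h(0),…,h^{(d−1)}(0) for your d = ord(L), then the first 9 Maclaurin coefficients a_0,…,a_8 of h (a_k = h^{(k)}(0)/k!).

f: a_k = -3, -3, -9, -15, -33, -63, -129, -255, -513, …
g: a_k = 0, -4, 4, -16/3, 8, -64/5, 64/3, -256/7, 64, …
h₀=f·g: eliminate ⇒ L₀, order ≤ 1·2.
Integrate: L := L₀·Dx.
L = (6 + 16·x)·Dx + (14·x + 20·x^2)·Dx^2 + (-1 - x + 4·x^2 + 4·x^3)·Dx^3  (order 3).
h: a_k = 0, 0, 6, 0, 10, 16/5, 112/5, 512/35, 2104/35, …
ICs: h(0) = 0, h′(0) = 0, h′′(0) = 12.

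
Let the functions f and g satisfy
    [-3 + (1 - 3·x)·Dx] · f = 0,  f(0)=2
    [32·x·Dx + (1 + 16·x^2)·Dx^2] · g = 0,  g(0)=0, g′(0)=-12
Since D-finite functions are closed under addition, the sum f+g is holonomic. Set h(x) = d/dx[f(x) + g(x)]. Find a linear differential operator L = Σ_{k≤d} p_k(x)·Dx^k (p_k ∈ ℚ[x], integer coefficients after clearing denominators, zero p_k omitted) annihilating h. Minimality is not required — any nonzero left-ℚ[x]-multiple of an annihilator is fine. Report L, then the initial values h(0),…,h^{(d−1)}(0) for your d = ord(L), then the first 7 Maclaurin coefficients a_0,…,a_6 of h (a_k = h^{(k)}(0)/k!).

f: a_k = 2, 6, 18, 54, 162, 486, 1458, …
g: a_k = 0, -12, 0, 64, 0, -3072/5, 0, …
L₀ := lclm(L_f,L_g); ord L₀ ≤ 1+2.
Differentiate: ansatz ord ≤ ord L₀ ⇒ L.
L = (-96 + 1152·x + 4608·x^2) + (43 - 96·x + 240·x^2 + 4608·x^3)·Dx + (-3 - 7·x - 112·x^3 + 768·x^4)·Dx^2  (order 2).
h: a_k = -6, 36, 354, 648, -642, 8748, 79770, …
ICs: h(0) = -6, h′(0) = 36.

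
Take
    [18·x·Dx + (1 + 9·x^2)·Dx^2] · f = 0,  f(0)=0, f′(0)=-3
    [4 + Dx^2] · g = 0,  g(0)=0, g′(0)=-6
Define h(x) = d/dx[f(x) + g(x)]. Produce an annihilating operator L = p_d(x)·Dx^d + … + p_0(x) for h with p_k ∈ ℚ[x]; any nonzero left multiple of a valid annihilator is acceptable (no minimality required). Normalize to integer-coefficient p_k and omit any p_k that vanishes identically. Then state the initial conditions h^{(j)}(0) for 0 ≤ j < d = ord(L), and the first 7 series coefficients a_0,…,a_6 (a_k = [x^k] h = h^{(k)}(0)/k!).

f: a_k = 0, -3, 0, 9, 0, -243/5, 0, …
g: a_k = 0, -6, 0, 4, 0, -4/5, 0, …
Weyl lclm of L_f,L_g ⇒ L₀ (ord ≤ 4).
h=h₀': d/dx-closure on L₀ ⇒ L.
L = (-3744·x + 37584·x^3 + 11664·x^5) + (-28 + 864·x^2 + 10692·x^4 + 5832·x^6)·Dx + (-936·x + 9396·x^3 + 2916·x^5)·Dx^2 + (-7 + 216·x^2 + 2673·x^4 + 1458·x^6)·Dx^3  (order 3).
h: a_k = -9, 0, 39, 0, -247, 0, 32813/15, …
ICs: h(0) = -9, h′(0) = 0, h′′(0) = 78.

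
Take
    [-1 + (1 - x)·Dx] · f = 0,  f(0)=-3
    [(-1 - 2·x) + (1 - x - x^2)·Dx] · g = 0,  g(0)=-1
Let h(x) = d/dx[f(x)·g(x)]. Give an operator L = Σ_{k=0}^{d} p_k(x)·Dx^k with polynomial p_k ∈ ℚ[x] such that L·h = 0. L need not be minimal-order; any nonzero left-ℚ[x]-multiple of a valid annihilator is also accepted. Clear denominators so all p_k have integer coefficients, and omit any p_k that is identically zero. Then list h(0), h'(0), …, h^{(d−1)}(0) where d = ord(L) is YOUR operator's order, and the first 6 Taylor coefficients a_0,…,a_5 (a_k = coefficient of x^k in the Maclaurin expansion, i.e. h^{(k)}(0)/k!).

L = (8 - 6·x - 12·x^2 + 12·x^4) + (-2 + 4·x + 3·x^2 - 8·x^3 + 3·x^5)·Dx  (order 1).
h: a_k = 6, 24, 63, 144, 300, 594, …
ICs: h(0) = 6.

f: a_k = -3, -3, -3, -3, -3, -3, …
g: a_k = -1, -1, -2, -3, -5, -8, …
h₀=f·g: eliminate ⇒ L₀, order ≤ 1·1.
Differentiate: ansatz ord ≤ ord L₀ ⇒ L.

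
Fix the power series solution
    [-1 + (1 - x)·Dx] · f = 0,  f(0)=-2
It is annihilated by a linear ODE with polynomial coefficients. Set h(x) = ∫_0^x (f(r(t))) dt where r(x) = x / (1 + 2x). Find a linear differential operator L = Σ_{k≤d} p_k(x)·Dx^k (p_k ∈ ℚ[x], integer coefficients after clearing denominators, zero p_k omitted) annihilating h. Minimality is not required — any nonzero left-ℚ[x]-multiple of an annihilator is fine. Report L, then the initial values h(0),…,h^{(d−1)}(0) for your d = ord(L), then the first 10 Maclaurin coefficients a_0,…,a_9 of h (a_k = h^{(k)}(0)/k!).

L = -Dx + (1 + 3·x + 2·x^2)·Dx^2  (order 2).
h: a_k = 0, -2, -1, 2/3, -1/2, 2/5, -1/3, 2/7, -1/4, 2/9, …
ICs: h(0) = 0, h′(0) = -2.

f: a_k = -2, -2, -2, -2, -2, -2, -2, -2, -2, -2, …
h₀=f(r): pull back L_f along r ⇒ L₀.
h=∫h₀ ⇒ L = L₀·Dx.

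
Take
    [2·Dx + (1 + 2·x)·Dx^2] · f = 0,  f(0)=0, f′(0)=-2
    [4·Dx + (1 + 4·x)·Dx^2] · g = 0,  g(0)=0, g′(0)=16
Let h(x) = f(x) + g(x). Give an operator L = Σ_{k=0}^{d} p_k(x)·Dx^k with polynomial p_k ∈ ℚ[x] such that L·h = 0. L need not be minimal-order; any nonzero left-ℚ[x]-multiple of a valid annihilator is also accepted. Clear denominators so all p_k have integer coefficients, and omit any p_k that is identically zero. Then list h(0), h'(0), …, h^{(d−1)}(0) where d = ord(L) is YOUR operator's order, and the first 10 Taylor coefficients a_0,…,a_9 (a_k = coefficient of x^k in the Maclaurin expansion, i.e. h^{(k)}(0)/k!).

f: a_k = 0, -2, 2, -8/3, 4, -32/5, 32/3, -128/7, 32, -512/9, …
g: a_k = 0, 16, -32, 256/3, -256, 4096/5, -8192/3, 65536/7, -32768, 1048576/9, …
L₀ := lclm(L_f,L_g); ord L₀ ≤ 2+2.
L = 16·Dx + (12 + 32·x)·Dx^2 + (1 + 6·x + 8·x^2)·Dx^3  (order 3).
h: a_k = 0, 14, -30, 248/3, -252, 4064/5, -2720, 9344, -32736, 1048064/9, …
ICs: h(0) = 0, h′(0) = 14, h′′(0) = -60.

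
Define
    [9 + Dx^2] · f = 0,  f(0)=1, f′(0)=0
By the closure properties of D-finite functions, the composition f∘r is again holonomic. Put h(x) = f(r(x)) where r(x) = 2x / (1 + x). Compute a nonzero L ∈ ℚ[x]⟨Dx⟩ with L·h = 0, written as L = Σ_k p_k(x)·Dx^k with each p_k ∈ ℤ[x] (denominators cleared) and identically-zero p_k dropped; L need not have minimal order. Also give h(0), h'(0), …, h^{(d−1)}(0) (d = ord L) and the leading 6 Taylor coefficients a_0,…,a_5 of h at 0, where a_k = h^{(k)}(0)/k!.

f: a_k = 1, 0, -9/2, 0, 27/8, 0, …
f∘r: x↦r, Dx↦Dx/r' in L_f ⇒ L₀.
L = 36 + (2 + 6·x + 6·x^2 + 2·x^3)·Dx + (1 + 4·x + 6·x^2 + 4·x^3 + x^4)·Dx^2  (order 2).
h: a_k = 1, 0, -18, 36, 0, -144, …
ICs: h(0) = 1, h′(0) = 0.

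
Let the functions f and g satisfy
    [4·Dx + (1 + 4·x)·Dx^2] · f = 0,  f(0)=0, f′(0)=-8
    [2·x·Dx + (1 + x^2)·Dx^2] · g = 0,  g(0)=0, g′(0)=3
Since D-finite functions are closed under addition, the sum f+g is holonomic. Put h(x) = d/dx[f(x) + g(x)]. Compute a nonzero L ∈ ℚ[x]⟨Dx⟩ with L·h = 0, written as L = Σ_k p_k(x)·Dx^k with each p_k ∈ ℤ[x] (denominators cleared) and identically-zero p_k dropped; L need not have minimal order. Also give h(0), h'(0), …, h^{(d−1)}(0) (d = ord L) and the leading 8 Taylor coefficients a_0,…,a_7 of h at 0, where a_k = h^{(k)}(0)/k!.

f: a_k = 0, -8, 16, -128/3, 128, -2048/5, 4096/3, -32768/7, …
g: a_k = 0, 3, 0, -1, 0, 3/5, 0, -3/7, …
Sum ⇒ L₀ = lclm(L_f,L_g) in ℚ(x)⟨Dx⟩.
h₀' ⇒ L via d/dx closure of L₀.
L = (-4 - 48·x + 12·x^2 + 16·x^3) + (-17 - 8·x - 45·x^2 + 24·x^3 + 32·x^4)·Dx + (-2 - 7·x + 4·x^2 + x^3 + 6·x^4 + 8·x^5)·Dx^2  (order 2).
h: a_k = -5, 32, -131, 512, -2045, 8192, -32771, 131072, …
ICs: h(0) = -5, h′(0) = 32.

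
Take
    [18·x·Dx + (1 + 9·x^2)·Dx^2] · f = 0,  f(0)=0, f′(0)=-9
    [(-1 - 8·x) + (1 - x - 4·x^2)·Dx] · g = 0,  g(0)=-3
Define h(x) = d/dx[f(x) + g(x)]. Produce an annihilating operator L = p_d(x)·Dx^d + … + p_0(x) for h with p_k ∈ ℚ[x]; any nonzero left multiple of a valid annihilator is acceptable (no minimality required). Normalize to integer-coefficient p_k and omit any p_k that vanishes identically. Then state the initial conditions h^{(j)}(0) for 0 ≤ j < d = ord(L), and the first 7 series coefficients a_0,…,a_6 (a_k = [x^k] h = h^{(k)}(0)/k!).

L = (90 - 360·x - 6462·x^2 - 14688·x^3 - 63936·x^4 - 31104·x^6) + (-36 - 294·x - 324·x^2 - 3198·x^3 - 13680·x^4 - 46080·x^5 - 3888·x^6 - 31104·x^7)·Dx + (5 + 16·x + 160·x^2 - 96·x^3 + 555·x^4 - 2304·x^5 - 4896·x^6 - 1296·x^7 - 5184·x^8)·Dx^2  (order 2).
h: a_k = -12, -30, 0, -348, -1704, -3258, -2700, …
ICs: h(0) = -12, h′(0) = -30.

f: a_k = 0, -9, 0, 27, 0, -729/5, 0, …
g: a_k = -3, -3, -15, -27, -87, -195, -543, …
Sum ⇒ L₀ = lclm(L_f,L_g) in ℚ(x)⟨Dx⟩.
h₀' ⇒ L via d/dx closure of L₀.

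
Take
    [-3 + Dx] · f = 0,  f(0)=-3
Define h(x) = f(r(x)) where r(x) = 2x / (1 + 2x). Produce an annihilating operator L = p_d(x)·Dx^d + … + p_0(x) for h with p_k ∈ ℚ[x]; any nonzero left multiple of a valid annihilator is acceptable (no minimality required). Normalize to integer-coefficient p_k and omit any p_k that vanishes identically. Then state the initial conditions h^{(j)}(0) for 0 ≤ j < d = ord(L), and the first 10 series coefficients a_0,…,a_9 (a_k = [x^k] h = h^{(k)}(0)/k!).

L = -6 + (1 + 4·x + 4·x^2)·Dx  (order 1).
h: a_k = -3, -18, -18, 36, -18, -252/5, 828/5, -9864/35, 9738/35, 2556/35, …
ICs: h(0) = -3.

f: a_k = -3, -9, -27/2, -27/2, -81/8, -243/40, -243/80, -729/560, -2187/4480, -729/4480, …
f∘r: x↦r, Dx↦Dx/r' in L_f ⇒ L₀.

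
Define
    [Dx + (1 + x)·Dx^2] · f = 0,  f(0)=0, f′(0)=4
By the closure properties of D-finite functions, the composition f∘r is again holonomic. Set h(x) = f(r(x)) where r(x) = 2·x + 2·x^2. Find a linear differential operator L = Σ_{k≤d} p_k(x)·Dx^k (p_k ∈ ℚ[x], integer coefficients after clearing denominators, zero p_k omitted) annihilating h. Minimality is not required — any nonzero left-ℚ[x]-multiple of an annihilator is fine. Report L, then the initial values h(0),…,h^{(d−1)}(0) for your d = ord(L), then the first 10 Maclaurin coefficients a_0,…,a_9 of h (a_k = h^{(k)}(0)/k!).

L = (4·x + 4·x^2)·Dx + (1 + 4·x + 6·x^2 + 4·x^3)·Dx^2  (order 2).
h: a_k = 0, 8, 0, -16/3, 8, -32/5, 0, 64/7, -16, 128/9, …
ICs: h(0) = 0, h′(0) = 8.

f: a_k = 0, 4, -2, 4/3, -1, 4/5, -2/3, 4/7, -1/2, 4/9, …
L₀ from L_f via x↦r, Dx↦r'^{-1}Dx.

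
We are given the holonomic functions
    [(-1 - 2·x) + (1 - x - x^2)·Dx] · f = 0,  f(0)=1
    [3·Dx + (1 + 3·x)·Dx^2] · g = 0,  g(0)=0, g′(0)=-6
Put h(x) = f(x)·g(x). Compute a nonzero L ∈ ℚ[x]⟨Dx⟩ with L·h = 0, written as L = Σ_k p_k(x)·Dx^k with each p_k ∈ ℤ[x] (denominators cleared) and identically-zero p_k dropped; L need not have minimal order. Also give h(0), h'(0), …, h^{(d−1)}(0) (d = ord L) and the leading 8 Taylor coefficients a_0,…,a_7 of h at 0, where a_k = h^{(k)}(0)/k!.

L = (5 + 12·x) + (-1 + 13·x + 15·x^2)·Dx + (-1 - 2·x + 4·x^2 + 3·x^3)·Dx^2  (order 2).
h: a_k = 0, -6, 3, -21, 45/2, -957/10, 849/5, -38553/70, …
ICs: h(0) = 0, h′(0) = -6.

f: a_k = 1, 1, 2, 3, 5, 8, 13, 21, …
g: a_k = 0, -6, 9, -18, 81/2, -486/5, 243, -4374/7, …
h₀=f·g: eliminate ⇒ L₀, order ≤ 1·2.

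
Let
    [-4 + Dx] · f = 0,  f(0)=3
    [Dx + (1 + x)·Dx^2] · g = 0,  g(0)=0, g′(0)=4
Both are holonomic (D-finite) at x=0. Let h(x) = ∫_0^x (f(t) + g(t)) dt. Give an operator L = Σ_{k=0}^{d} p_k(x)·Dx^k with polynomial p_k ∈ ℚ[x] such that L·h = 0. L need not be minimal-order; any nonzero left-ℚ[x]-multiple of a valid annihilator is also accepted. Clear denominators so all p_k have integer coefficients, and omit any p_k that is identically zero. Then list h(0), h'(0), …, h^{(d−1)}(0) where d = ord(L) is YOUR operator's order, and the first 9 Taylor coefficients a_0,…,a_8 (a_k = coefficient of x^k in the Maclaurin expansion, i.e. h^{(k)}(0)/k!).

f: a_k = 3, 12, 24, 32, 32, 128/5, 256/15, 1024/105, 512/105, …
g: a_k = 0, 4, -2, 4/3, -1, 4/5, -2/3, 4/7, -1/2, …
Sum ⇒ L₀ = lclm(L_f,L_g) in ℚ(x)⟨Dx⟩.
h=∫h₀ ⇒ L = L₀·Dx.
L = (-24 - 16·x)·Dx^2 + (-14 - 32·x - 16·x^2)·Dx^3 + (5 + 9·x + 4·x^2)·Dx^4  (order 4).
h: a_k = 0, 3, 8, 22/3, 25/3, 31/5, 22/5, 82/35, 271/210, …
ICs: h(0) = 0, h′(0) = 3, h′′(0) = 16, h′′′(0) = 44.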